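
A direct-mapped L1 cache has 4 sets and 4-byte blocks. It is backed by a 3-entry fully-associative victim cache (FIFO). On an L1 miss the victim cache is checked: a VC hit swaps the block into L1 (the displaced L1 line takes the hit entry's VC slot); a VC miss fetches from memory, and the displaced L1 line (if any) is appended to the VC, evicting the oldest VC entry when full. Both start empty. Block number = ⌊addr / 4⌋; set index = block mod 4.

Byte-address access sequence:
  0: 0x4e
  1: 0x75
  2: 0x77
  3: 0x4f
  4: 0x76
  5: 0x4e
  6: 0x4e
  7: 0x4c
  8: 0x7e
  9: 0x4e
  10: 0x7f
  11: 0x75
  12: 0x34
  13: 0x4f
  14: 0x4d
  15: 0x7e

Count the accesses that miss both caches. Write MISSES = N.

MISSES = 4

  [0] addr=0x4e blk=19 s=3: MISS | VC []
  [1] addr=0x75 blk=29 s=1: MISS | VC []
  [2] addr=0x77 blk=29 s=1: L1-HIT | VC []
  [3] addr=0x4f blk=19 s=3: L1-HIT | VC []
  [4] addr=0x76 blk=29 s=1: L1-HIT | VC []
  [5] addr=0x4e blk=19 s=3: L1-HIT | VC []
  [6] addr=0x4e blk=19 s=3: L1-HIT | VC []
  [7] addr=0x4c blk=19 s=3: L1-HIT | VC []
  [8] addr=0x7e blk=31 s=3: MISS | VC [19]
  [9] addr=0x4e blk=19 s=3: VC-HIT | VC [31]
  [10] addr=0x7f blk=31 s=3: VC-HIT | VC [19]
  [11] addr=0x75 blk=29 s=1: L1-HIT | VC [19]
  [12] addr=0x34 blk=13 s=1: MISS | VC [19, 29]
  [13] addr=0x4f blk=19 s=3: VC-HIT | VC [31, 29]
  [14] addr=0x4d blk=19 s=3: L1-HIT | VC [31, 29]
  [15] addr=0x7e blk=31 s=3: VC-HIT | VC [19, 29]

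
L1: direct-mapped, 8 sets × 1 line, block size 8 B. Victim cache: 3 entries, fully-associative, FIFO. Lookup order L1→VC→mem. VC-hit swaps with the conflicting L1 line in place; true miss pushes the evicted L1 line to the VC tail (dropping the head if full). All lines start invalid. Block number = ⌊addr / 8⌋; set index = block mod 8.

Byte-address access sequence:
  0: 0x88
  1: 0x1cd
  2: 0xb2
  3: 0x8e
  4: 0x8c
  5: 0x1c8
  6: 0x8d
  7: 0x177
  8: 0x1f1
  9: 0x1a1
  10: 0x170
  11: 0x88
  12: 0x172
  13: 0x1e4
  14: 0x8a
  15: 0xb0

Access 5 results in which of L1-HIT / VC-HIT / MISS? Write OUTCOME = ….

0: 0x88 (blk 17, set 1) → MISS  vc=[]
1: 0x1cd (blk 57, set 1) → MISS  vc=[17]
2: 0xb2 (blk 22, set 6) → MISS  vc=[17]
3: 0x8e (blk 17, set 1) → VC-HIT  vc=[57]
4: 0x8c (blk 17, set 1) → L1-HIT  vc=[57]
5: 0x1c8 (blk 57, set 1) → VC-HIT  vc=[17]
6: 0x8d (blk 17, set 1) → VC-HIT  vc=[57]
7: 0x177 (blk 46, set 6) → MISS  vc=[57, 22]
8: 0x1f1 (blk 62, set 6) → MISS  vc=[57, 22, 46]
9: 0x1a1 (blk 52, set 4) → MISS  vc=[57, 22, 46]
10: 0x170 (blk 46, set 6) → VC-HIT  vc=[57, 22, 62]
11: 0x88 (blk 17, set 1) → L1-HIT  vc=[57, 22, 62]
12: 0x172 (blk 46, set 6) → L1-HIT  vc=[57, 22, 62]
13: 0x1e4 (blk 60, set 4) → MISS  vc=[22, 62, 52]
14: 0x8a (blk 17, set 1) → L1-HIT  vc=[22, 62, 52]
15: 0xb0 (blk 22, set 6) → VC-HIT  vc=[46, 62, 52]

OUTCOME = VC-HIT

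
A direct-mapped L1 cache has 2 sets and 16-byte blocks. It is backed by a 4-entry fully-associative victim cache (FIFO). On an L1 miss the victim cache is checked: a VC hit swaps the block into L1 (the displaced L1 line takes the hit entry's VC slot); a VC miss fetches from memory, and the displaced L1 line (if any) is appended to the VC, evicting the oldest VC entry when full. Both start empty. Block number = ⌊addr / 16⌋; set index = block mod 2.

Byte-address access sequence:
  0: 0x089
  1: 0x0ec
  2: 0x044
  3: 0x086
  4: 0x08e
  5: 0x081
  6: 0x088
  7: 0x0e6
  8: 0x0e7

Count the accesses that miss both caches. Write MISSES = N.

#0 0x89→b8/s0 MISS; vc=[]
#1 0xec→b14/s0 MISS; vc=[8]
#2 0x44→b4/s0 MISS; vc=[8,14]
#3 0x86→b8/s0 VC-HIT; vc=[4,14]
#4 0x8e→b8/s0 L1-HIT; vc=[4,14]
#5 0x81→b8/s0 L1-HIT; vc=[4,14]
#6 0x88→b8/s0 L1-HIT; vc=[4,14]
#7 0xe6→b14/s0 VC-HIT; vc=[4,8]
#8 0xe7→b14/s0 L1-HIT; vc=[4,8]

MISSES = 3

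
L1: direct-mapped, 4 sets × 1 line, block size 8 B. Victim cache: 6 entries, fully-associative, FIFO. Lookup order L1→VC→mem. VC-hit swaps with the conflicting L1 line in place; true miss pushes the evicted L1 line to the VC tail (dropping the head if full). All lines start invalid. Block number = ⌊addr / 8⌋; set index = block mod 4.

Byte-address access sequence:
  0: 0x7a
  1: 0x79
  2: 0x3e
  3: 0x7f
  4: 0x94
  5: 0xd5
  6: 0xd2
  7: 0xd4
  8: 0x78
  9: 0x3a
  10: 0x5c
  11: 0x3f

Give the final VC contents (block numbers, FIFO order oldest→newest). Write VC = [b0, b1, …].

#0 0x7a→b15/s3 MISS; vc=[]
#1 0x79→b15/s3 L1-HIT; vc=[]
#2 0x3e→b7/s3 MISS; vc=[15]
#3 0x7f→b15/s3 VC-HIT; vc=[7]
#4 0x94→b18/s2 MISS; vc=[7]
#5 0xd5→b26/s2 MISS; vc=[7,18]
#6 0xd2→b26/s2 L1-HIT; vc=[7,18]
#7 0xd4→b26/s2 L1-HIT; vc=[7,18]
#8 0x78→b15/s3 L1-HIT; vc=[7,18]
#9 0x3a→b7/s3 VC-HIT; vc=[15,18]
#10 0x5c→b11/s3 MISS; vc=[15,18,7]
#11 0x3f→b7/s3 VC-HIT; vc=[15,18,11]

VC = [15, 18, 11]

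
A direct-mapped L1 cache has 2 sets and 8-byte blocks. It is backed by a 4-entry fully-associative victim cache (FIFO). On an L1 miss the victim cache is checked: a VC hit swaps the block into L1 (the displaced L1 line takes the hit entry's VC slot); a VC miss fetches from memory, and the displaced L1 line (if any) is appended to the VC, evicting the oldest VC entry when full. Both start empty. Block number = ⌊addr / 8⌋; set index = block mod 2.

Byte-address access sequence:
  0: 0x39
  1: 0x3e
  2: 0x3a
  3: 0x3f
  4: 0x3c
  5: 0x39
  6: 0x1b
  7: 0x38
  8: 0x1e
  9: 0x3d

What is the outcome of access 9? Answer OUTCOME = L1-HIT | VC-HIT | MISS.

OUTCOME = VC-HIT

  [0] addr=0x39 blk=7 s=1: MISS | VC []
  [1] addr=0x3e blk=7 s=1: L1-HIT | VC []
  [2] addr=0x3a blk=7 s=1: L1-HIT | VC []
  [3] addr=0x3f blk=7 s=1: L1-HIT | VC []
  [4] addr=0x3c blk=7 s=1: L1-HIT | VC []
  [5] addr=0x39 blk=7 s=1: L1-HIT | VC []
  [6] addr=0x1b blk=3 s=1: MISS | VC [7]
  [7] addr=0x38 blk=7 s=1: VC-HIT | VC [3]
  [8] addr=0x1e blk=3 s=1: VC-HIT | VC [7]
  [9] addr=0x3d blk=7 s=1: VC-HIT | VC [3]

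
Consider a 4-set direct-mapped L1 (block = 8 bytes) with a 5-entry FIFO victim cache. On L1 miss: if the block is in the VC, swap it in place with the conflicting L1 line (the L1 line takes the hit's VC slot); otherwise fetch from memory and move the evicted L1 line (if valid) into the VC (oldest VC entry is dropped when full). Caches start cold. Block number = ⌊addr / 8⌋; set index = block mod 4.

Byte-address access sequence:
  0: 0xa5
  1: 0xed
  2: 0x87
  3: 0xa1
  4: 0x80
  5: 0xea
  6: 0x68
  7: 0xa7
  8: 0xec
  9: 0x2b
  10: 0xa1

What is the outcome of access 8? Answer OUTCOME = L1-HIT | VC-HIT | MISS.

OUTCOME = VC-HIT

#0 0xa5→b20/s0 MISS; vc=[]
#1 0xed→b29/s1 MISS; vc=[]
#2 0x87→b16/s0 MISS; vc=[20]
#3 0xa1→b20/s0 VC-HIT; vc=[16]
#4 0x80→b16/s0 VC-HIT; vc=[20]
#5 0xea→b29/s1 L1-HIT; vc=[20]
#6 0x68→b13/s1 MISS; vc=[20,29]
#7 0xa7→b20/s0 VC-HIT; vc=[16,29]
#8 0xec→b29/s1 VC-HIT; vc=[16,13]
#9 0x2b→b5/s1 MISS; vc=[16,13,29]
#10 0xa1→b20/s0 L1-HIT; vc=[16,13,29]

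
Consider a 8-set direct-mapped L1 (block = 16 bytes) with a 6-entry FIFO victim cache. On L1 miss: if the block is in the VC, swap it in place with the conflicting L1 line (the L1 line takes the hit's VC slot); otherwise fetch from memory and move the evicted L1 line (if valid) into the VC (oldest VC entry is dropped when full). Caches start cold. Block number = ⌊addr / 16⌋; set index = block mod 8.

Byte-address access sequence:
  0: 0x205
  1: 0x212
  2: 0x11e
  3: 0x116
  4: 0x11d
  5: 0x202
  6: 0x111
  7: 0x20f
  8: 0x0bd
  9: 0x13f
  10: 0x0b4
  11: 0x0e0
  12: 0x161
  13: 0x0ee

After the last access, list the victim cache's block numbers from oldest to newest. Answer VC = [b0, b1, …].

#0 0x205→b32/s0 MISS; vc=[]
#1 0x212→b33/s1 MISS; vc=[]
#2 0x11e→b17/s1 MISS; vc=[33]
#3 0x116→b17/s1 L1-HIT; vc=[33]
#4 0x11d→b17/s1 L1-HIT; vc=[33]
#5 0x202→b32/s0 L1-HIT; vc=[33]
#6 0x111→b17/s1 L1-HIT; vc=[33]
#7 0x20f→b32/s0 L1-HIT; vc=[33]
#8 0xbd→b11/s3 MISS; vc=[33]
#9 0x13f→b19/s3 MISS; vc=[33,11]
#10 0xb4→b11/s3 VC-HIT; vc=[33,19]
#11 0xe0→b14/s6 MISS; vc=[33,19]
#12 0x161→b22/s6 MISS; vc=[33,19,14]
#13 0xee→b14/s6 VC-HIT; vc=[33,19,22]

VC = [33, 19, 22]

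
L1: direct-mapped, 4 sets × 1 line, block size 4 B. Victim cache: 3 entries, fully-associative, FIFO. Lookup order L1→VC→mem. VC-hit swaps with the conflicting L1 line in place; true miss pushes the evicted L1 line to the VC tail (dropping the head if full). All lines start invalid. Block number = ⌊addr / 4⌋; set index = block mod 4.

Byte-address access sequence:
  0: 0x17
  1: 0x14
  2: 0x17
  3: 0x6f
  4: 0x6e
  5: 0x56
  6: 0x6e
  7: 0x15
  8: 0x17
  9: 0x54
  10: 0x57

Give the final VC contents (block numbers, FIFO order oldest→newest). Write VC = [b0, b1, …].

VC = [5]

  [0] addr=0x17 blk=5 s=1: MISS | VC []
  [1] addr=0x14 blk=5 s=1: L1-HIT | VC []
  [2] addr=0x17 blk=5 s=1: L1-HIT | VC []
  [3] addr=0x6f blk=27 s=3: MISS | VC []
  [4] addr=0x6e blk=27 s=3: L1-HIT | VC []
  [5] addr=0x56 blk=21 s=1: MISS | VC [5]
  [6] addr=0x6e blk=27 s=3: L1-HIT | VC [5]
  [7] addr=0x15 blk=5 s=1: VC-HIT | VC [21]
  [8] addr=0x17 blk=5 s=1: L1-HIT | VC [21]
  [9] addr=0x54 blk=21 s=1: VC-HIT | VC [5]
  [10] addr=0x57 blk=21 s=1: L1-HIT | VC [5]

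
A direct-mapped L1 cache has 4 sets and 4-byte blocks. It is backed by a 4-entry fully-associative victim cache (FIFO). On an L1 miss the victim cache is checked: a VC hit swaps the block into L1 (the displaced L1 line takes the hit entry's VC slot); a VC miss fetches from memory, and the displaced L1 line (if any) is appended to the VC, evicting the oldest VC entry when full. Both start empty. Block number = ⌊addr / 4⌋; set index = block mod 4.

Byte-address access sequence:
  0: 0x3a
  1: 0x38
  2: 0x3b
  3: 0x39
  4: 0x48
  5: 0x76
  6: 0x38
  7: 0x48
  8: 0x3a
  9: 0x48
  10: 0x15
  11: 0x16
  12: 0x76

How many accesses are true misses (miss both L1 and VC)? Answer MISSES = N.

MISSES = 4

  [0] addr=0x3a blk=14 s=2: MISS | VC []
  [1] addr=0x38 blk=14 s=2: L1-HIT | VC []
  [2] addr=0x3b blk=14 s=2: L1-HIT | VC []
  [3] addr=0x39 blk=14 s=2: L1-HIT | VC []
  [4] addr=0x48 blk=18 s=2: MISS | VC [14]
  [5] addr=0x76 blk=29 s=1: MISS | VC [14]
  [6] addr=0x38 blk=14 s=2: VC-HIT | VC [18]
  [7] addr=0x48 blk=18 s=2: VC-HIT | VC [14]
  [8] addr=0x3a blk=14 s=2: VC-HIT | VC [18]
  [9] addr=0x48 blk=18 s=2: VC-HIT | VC [14]
  [10] addr=0x15 blk=5 s=1: MISS | VC [14, 29]
  [11] addr=0x16 blk=5 s=1: L1-HIT | VC [14, 29]
  [12] addr=0x76 blk=29 s=1: VC-HIT | VC [14, 5]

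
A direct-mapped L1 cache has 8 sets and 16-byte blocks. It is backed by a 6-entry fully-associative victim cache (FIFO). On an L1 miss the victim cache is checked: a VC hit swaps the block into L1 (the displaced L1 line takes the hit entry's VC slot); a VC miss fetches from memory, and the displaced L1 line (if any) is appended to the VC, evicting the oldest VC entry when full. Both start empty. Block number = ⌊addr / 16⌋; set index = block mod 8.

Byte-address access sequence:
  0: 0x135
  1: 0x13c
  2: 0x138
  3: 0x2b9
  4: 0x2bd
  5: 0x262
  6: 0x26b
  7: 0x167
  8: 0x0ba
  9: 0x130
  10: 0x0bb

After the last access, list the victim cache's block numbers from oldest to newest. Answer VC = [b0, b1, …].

VC = [19, 38, 43]

0: 0x135 (blk 19, set 3) → MISS  vc=[]
1: 0x13c (blk 19, set 3) → L1-HIT  vc=[]
2: 0x138 (blk 19, set 3) → L1-HIT  vc=[]
3: 0x2b9 (blk 43, set 3) → MISS  vc=[19]
4: 0x2bd (blk 43, set 3) → L1-HIT  vc=[19]
5: 0x262 (blk 38, set 6) → MISS  vc=[19]
6: 0x26b (blk 38, set 6) → L1-HIT  vc=[19]
7: 0x167 (blk 22, set 6) → MISS  vc=[19, 38]
8: 0xba (blk 11, set 3) → MISS  vc=[19, 38, 43]
9: 0x130 (blk 19, set 3) → VC-HIT  vc=[11, 38, 43]
10: 0xbb (blk 11, set 3) → VC-HIT  vc=[19, 38, 43]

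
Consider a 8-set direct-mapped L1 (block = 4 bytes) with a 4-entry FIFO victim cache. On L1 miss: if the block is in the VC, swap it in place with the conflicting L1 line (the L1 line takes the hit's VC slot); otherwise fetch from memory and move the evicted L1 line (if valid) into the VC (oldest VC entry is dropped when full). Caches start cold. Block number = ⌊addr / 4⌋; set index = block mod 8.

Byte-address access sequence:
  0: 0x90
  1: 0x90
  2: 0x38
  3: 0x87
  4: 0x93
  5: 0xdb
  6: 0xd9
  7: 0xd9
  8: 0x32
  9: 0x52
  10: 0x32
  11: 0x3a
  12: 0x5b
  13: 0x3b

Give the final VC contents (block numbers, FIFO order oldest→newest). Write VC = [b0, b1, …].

0: 0x90 (blk 36, set 4) → MISS  vc=[]
1: 0x90 (blk 36, set 4) → L1-HIT  vc=[]
2: 0x38 (blk 14, set 6) → MISS  vc=[]
3: 0x87 (blk 33, set 1) → MISS  vc=[]
4: 0x93 (blk 36, set 4) → L1-HIT  vc=[]
5: 0xdb (blk 54, set 6) → MISS  vc=[14]
6: 0xd9 (blk 54, set 6) → L1-HIT  vc=[14]
7: 0xd9 (blk 54, set 6) → L1-HIT  vc=[14]
8: 0x32 (blk 12, set 4) → MISS  vc=[14, 36]
9: 0x52 (blk 20, set 4) → MISS  vc=[14, 36, 12]
10: 0x32 (blk 12, set 4) → VC-HIT  vc=[14, 36, 20]
11: 0x3a (blk 14, set 6) → VC-HIT  vc=[54, 36, 20]
12: 0x5b (blk 22, set 6) → MISS  vc=[54, 36, 20, 14]
13: 0x3b (blk 14, set 6) → VC-HIT  vc=[54, 36, 20, 22]

VC = [54, 36, 20, 22]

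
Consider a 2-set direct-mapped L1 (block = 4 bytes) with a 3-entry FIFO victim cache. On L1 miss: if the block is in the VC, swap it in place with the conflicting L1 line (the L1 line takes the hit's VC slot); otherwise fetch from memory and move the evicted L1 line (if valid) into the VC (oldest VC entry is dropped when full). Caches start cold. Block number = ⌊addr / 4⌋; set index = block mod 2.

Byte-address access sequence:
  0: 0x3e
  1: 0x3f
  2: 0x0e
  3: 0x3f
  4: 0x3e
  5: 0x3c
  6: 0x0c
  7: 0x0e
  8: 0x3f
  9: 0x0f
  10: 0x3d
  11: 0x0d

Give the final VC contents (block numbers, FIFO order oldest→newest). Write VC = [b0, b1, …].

#0 0x3e→b15/s1 MISS; vc=[]
#1 0x3f→b15/s1 L1-HIT; vc=[]
#2 0xe→b3/s1 MISS; vc=[15]
#3 0x3f→b15/s1 VC-HIT; vc=[3]
#4 0x3e→b15/s1 L1-HIT; vc=[3]
#5 0x3c→b15/s1 L1-HIT; vc=[3]
#6 0xc→b3/s1 VC-HIT; vc=[15]
#7 0xe→b3/s1 L1-HIT; vc=[15]
#8 0x3f→b15/s1 VC-HIT; vc=[3]
#9 0xf→b3/s1 VC-HIT; vc=[15]
#10 0x3d→b15/s1 VC-HIT; vc=[3]
#11 0xd→b3/s1 VC-HIT; vc=[15]

VC = [15]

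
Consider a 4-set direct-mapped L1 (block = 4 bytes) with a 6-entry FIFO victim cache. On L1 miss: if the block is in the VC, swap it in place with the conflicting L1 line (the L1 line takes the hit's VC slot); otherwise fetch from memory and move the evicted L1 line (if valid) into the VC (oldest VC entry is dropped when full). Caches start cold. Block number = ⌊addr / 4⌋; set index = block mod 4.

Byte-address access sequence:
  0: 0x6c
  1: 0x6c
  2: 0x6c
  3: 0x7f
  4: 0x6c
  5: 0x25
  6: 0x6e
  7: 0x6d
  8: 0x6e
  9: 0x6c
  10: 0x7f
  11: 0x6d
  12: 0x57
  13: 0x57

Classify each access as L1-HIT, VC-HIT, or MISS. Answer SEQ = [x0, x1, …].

SEQ = [MISS, L1-HIT, L1-HIT, MISS, VC-HIT, MISS, L1-HIT, L1-HIT, L1-HIT, L1-HIT, VC-HIT, VC-HIT, MISS, L1-HIT]

  [0] addr=0x6c blk=27 s=3: MISS | VC []
  [1] addr=0x6c blk=27 s=3: L1-HIT | VC []
  [2] addr=0x6c blk=27 s=3: L1-HIT | VC []
  [3] addr=0x7f blk=31 s=3: MISS | VC [27]
  [4] addr=0x6c blk=27 s=3: VC-HIT | VC [31]
  [5] addr=0x25 blk=9 s=1: MISS | VC [31]
  [6] addr=0x6e blk=27 s=3: L1-HIT | VC [31]
  [7] addr=0x6d blk=27 s=3: L1-HIT | VC [31]
  [8] addr=0x6e blk=27 s=3: L1-HIT | VC [31]
  [9] addr=0x6c blk=27 s=3: L1-HIT | VC [31]
  [10] addr=0x7f blk=31 s=3: VC-HIT | VC [27]
  [11] addr=0x6d blk=27 s=3: VC-HIT | VC [31]
  [12] addr=0x57 blk=21 s=1: MISS | VC [31, 9]
  [13] addr=0x57 blk=21 s=1: L1-HIT | VC [31, 9]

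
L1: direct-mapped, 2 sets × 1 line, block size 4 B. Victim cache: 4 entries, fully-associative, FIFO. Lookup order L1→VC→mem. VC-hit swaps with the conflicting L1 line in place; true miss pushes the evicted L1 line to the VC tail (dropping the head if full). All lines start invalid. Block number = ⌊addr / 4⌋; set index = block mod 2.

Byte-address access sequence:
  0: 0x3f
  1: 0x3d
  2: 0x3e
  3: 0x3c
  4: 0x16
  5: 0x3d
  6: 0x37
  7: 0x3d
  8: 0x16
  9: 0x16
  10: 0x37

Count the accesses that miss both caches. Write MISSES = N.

  [0] addr=0x3f blk=15 s=1: MISS | VC []
  [1] addr=0x3d blk=15 s=1: L1-HIT | VC []
  [2] addr=0x3e blk=15 s=1: L1-HIT | VC []
  [3] addr=0x3c blk=15 s=1: L1-HIT | VC []
  [4] addr=0x16 blk=5 s=1: MISS | VC [15]
  [5] addr=0x3d blk=15 s=1: VC-HIT | VC [5]
  [6] addr=0x37 blk=13 s=1: MISS | VC [5, 15]
  [7] addr=0x3d blk=15 s=1: VC-HIT | VC [5, 13]
  [8] addr=0x16 blk=5 s=1: VC-HIT | VC [15, 13]
  [9] addr=0x16 blk=5 s=1: L1-HIT | VC [15, 13]
  [10] addr=0x37 blk=13 s=1: VC-HIT | VC [15, 5]

MISSES = 3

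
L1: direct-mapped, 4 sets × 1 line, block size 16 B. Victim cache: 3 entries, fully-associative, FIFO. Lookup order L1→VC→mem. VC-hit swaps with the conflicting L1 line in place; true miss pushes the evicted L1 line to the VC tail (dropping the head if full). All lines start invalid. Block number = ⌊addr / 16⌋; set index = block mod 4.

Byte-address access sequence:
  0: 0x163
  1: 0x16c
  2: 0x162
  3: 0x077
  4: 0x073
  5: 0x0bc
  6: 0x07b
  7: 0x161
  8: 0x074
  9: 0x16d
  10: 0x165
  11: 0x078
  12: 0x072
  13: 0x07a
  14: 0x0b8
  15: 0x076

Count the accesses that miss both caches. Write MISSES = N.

0: 0x163 (blk 22, set 2) → MISS  vc=[]
1: 0x16c (blk 22, set 2) → L1-HIT  vc=[]
2: 0x162 (blk 22, set 2) → L1-HIT  vc=[]
3: 0x77 (blk 7, set 3) → MISS  vc=[]
4: 0x73 (blk 7, set 3) → L1-HIT  vc=[]
5: 0xbc (blk 11, set 3) → MISS  vc=[7]
6: 0x7b (blk 7, set 3) → VC-HIT  vc=[11]
7: 0x161 (blk 22, set 2) → L1-HIT  vc=[11]
8: 0x74 (blk 7, set 3) → L1-HIT  vc=[11]
9: 0x16d (blk 22, set 2) → L1-HIT  vc=[11]
10: 0x165 (blk 22, set 2) → L1-HIT  vc=[11]
11: 0x78 (blk 7, set 3) → L1-HIT  vc=[11]
12: 0x72 (blk 7, set 3) → L1-HIT  vc=[11]
13: 0x7a (blk 7, set 3) → L1-HIT  vc=[11]
14: 0xb8 (blk 11, set 3) → VC-HIT  vc=[7]
15: 0x76 (blk 7, set 3) → VC-HIT  vc=[11]

MISSES = 3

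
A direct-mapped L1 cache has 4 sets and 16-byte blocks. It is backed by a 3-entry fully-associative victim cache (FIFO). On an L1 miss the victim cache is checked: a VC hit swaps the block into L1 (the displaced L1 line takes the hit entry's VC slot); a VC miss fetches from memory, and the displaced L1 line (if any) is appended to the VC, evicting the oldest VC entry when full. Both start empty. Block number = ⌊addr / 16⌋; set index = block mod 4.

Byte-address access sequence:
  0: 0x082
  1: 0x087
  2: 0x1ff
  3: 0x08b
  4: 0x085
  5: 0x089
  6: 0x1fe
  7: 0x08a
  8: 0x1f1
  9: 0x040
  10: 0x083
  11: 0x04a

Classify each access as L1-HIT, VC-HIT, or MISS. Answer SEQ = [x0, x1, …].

SEQ = [MISS, L1-HIT, MISS, L1-HIT, L1-HIT, L1-HIT, L1-HIT, L1-HIT, L1-HIT, MISS, VC-HIT, VC-HIT]

  [0] addr=0x82 blk=8 s=0: MISS | VC []
  [1] addr=0x87 blk=8 s=0: L1-HIT | VC []
  [2] addr=0x1ff blk=31 s=3: MISS | VC []
  [3] addr=0x8b blk=8 s=0: L1-HIT | VC []
  [4] addr=0x85 blk=8 s=0: L1-HIT | VC []
  [5] addr=0x89 blk=8 s=0: L1-HIT | VC []
  [6] addr=0x1fe blk=31 s=3: L1-HIT | VC []
  [7] addr=0x8a blk=8 s=0: L1-HIT | VC []
  [8] addr=0x1f1 blk=31 s=3: L1-HIT | VC []
  [9] addr=0x40 blk=4 s=0: MISS | VC [8]
  [10] addr=0x83 blk=8 s=0: VC-HIT | VC [4]
  [11] addr=0x4a blk=4 s=0: VC-HIT | VC [8]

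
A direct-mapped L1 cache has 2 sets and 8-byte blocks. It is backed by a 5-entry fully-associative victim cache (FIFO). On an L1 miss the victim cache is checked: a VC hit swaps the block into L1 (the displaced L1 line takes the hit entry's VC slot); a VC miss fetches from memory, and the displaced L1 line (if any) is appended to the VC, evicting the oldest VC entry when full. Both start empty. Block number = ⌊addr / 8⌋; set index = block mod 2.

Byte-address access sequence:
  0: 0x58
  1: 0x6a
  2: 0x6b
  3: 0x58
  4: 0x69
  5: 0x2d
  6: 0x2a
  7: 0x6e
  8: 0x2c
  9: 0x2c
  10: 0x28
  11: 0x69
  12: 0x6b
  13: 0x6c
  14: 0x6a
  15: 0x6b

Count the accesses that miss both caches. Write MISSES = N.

MISSES = 3

  [0] addr=0x58 blk=11 s=1: MISS | VC []
  [1] addr=0x6a blk=13 s=1: MISS | VC [11]
  [2] addr=0x6b blk=13 s=1: L1-HIT | VC [11]
  [3] addr=0x58 blk=11 s=1: VC-HIT | VC [13]
  [4] addr=0x69 blk=13 s=1: VC-HIT | VC [11]
  [5] addr=0x2d blk=5 s=1: MISS | VC [11, 13]
  [6] addr=0x2a blk=5 s=1: L1-HIT | VC [11, 13]
  [7] addr=0x6e blk=13 s=1: VC-HIT | VC [11, 5]
  [8] addr=0x2c blk=5 s=1: VC-HIT | VC [11, 13]
  [9] addr=0x2c blk=5 s=1: L1-HIT | VC [11, 13]
  [10] addr=0x28 blk=5 s=1: L1-HIT | VC [11, 13]
  [11] addr=0x69 blk=13 s=1: VC-HIT | VC [11, 5]
  [12] addr=0x6b blk=13 s=1: L1-HIT | VC [11, 5]
  [13] addr=0x6c blk=13 s=1: L1-HIT | VC [11, 5]
  [14] addr=0x6a blk=13 s=1: L1-HIT | VC [11, 5]
  [15] addr=0x6b blk=13 s=1: L1-HIT | VC [11, 5]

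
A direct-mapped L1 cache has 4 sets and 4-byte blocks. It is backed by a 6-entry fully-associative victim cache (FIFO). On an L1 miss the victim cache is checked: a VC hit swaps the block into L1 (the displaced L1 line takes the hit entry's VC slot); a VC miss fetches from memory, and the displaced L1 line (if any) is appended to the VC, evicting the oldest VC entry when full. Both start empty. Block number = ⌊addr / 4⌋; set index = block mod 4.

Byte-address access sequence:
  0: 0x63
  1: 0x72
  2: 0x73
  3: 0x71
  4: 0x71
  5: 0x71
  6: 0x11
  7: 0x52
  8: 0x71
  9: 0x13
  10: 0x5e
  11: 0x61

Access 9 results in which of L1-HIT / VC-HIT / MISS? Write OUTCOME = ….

OUTCOME = VC-HIT

#0 0x63→b24/s0 MISS; vc=[]
#1 0x72→b28/s0 MISS; vc=[24]
#2 0x73→b28/s0 L1-HIT; vc=[24]
#3 0x71→b28/s0 L1-HIT; vc=[24]
#4 0x71→b28/s0 L1-HIT; vc=[24]
#5 0x71→b28/s0 L1-HIT; vc=[24]
#6 0x11→b4/s0 MISS; vc=[24,28]
#7 0x52→b20/s0 MISS; vc=[24,28,4]
#8 0x71→b28/s0 VC-HIT; vc=[24,20,4]
#9 0x13→b4/s0 VC-HIT; vc=[24,20,28]
#10 0x5e→b23/s3 MISS; vc=[24,20,28]
#11 0x61→b24/s0 VC-HIT; vc=[4,20,28]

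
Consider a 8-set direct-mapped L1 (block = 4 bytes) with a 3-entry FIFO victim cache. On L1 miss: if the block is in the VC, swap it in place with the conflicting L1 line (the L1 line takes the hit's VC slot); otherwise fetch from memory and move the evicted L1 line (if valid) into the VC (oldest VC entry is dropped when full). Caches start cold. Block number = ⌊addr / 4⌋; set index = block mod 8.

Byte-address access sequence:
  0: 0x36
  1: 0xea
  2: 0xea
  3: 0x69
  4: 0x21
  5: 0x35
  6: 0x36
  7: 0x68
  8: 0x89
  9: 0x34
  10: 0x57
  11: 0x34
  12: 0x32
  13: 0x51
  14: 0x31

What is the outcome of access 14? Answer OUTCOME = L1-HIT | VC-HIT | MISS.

  [0] addr=0x36 blk=13 s=5: MISS | VC []
  [1] addr=0xea blk=58 s=2: MISS | VC []
  [2] addr=0xea blk=58 s=2: L1-HIT | VC []
  [3] addr=0x69 blk=26 s=2: MISS | VC [58]
  [4] addr=0x21 blk=8 s=0: MISS | VC [58]
  [5] addr=0x35 blk=13 s=5: L1-HIT | VC [58]
  [6] addr=0x36 blk=13 s=5: L1-HIT | VC [58]
  [7] addr=0x68 blk=26 s=2: L1-HIT | VC [58]
  [8] addr=0x89 blk=34 s=2: MISS | VC [58, 26]
  [9] addr=0x34 blk=13 s=5: L1-HIT | VC [58, 26]
  [10] addr=0x57 blk=21 s=5: MISS | VC [58, 26, 13]
  [11] addr=0x34 blk=13 s=5: VC-HIT | VC [58, 26, 21]
  [12] addr=0x32 blk=12 s=4: MISS | VC [58, 26, 21]
  [13] addr=0x51 blk=20 s=4: MISS | VC [26, 21, 12]
  [14] addr=0x31 blk=12 s=4: VC-HIT | VC [26, 21, 20]

OUTCOME = VC-HIT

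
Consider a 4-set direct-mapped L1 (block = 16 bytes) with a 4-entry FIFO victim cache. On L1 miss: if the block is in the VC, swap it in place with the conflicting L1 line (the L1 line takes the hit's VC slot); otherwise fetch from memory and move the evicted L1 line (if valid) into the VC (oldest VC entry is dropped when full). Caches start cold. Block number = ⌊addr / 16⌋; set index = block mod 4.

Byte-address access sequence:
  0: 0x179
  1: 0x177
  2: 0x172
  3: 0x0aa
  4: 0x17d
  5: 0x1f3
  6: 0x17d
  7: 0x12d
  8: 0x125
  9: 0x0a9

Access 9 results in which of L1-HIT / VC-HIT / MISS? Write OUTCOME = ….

OUTCOME = VC-HIT

  [0] addr=0x179 blk=23 s=3: MISS | VC []
  [1] addr=0x177 blk=23 s=3: L1-HIT | VC []
  [2] addr=0x172 blk=23 s=3: L1-HIT | VC []
  [3] addr=0xaa blk=10 s=2: MISS | VC []
  [4] addr=0x17d blk=23 s=3: L1-HIT | VC []
  [5] addr=0x1f3 blk=31 s=3: MISS | VC [23]
  [6] addr=0x17d blk=23 s=3: VC-HIT | VC [31]
  [7] addr=0x12d blk=18 s=2: MISS | VC [31, 10]
  [8] addr=0x125 blk=18 s=2: L1-HIT | VC [31, 10]
  [9] addr=0xa9 blk=10 s=2: VC-HIT | VC [31, 18]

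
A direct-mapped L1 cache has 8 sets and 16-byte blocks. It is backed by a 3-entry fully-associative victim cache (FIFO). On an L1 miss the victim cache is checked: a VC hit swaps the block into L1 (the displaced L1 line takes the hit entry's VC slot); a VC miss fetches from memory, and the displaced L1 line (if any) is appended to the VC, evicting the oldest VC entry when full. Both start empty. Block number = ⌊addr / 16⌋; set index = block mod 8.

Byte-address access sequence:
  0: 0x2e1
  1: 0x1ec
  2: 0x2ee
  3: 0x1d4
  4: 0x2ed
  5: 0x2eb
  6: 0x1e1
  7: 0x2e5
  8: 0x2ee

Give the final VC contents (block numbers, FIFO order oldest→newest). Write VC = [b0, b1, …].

#0 0x2e1→b46/s6 MISS; vc=[]
#1 0x1ec→b30/s6 MISS; vc=[46]
#2 0x2ee→b46/s6 VC-HIT; vc=[30]
#3 0x1d4→b29/s5 MISS; vc=[30]
#4 0x2ed→b46/s6 L1-HIT; vc=[30]
#5 0x2eb→b46/s6 L1-HIT; vc=[30]
#6 0x1e1→b30/s6 VC-HIT; vc=[46]
#7 0x2e5→b46/s6 VC-HIT; vc=[30]
#8 0x2ee→b46/s6 L1-HIT; vc=[30]

VC = [30]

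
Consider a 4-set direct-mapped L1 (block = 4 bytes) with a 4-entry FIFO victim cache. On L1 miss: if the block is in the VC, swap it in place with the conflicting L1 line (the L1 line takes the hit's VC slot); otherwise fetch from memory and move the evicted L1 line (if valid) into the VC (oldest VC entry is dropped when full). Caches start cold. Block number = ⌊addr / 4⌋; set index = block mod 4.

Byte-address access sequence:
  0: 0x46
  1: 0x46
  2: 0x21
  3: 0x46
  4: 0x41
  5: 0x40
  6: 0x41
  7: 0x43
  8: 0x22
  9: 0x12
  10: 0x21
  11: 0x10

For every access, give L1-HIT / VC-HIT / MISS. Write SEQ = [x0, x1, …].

0: 0x46 (blk 17, set 1) → MISS  vc=[]
1: 0x46 (blk 17, set 1) → L1-HIT  vc=[]
2: 0x21 (blk 8, set 0) → MISS  vc=[]
3: 0x46 (blk 17, set 1) → L1-HIT  vc=[]
4: 0x41 (blk 16, set 0) → MISS  vc=[8]
5: 0x40 (blk 16, set 0) → L1-HIT  vc=[8]
6: 0x41 (blk 16, set 0) → L1-HIT  vc=[8]
7: 0x43 (blk 16, set 0) → L1-HIT  vc=[8]
8: 0x22 (blk 8, set 0) → VC-HIT  vc=[16]
9: 0x12 (blk 4, set 0) → MISS  vc=[16, 8]
10: 0x21 (blk 8, set 0) → VC-HIT  vc=[16, 4]
11: 0x10 (blk 4, set 0) → VC-HIT  vc=[16, 8]

SEQ = [MISS, L1-HIT, MISS, L1-HIT, MISS, L1-HIT, L1-HIT, L1-HIT, VC-HIT, MISS, VC-HIT, VC-HIT]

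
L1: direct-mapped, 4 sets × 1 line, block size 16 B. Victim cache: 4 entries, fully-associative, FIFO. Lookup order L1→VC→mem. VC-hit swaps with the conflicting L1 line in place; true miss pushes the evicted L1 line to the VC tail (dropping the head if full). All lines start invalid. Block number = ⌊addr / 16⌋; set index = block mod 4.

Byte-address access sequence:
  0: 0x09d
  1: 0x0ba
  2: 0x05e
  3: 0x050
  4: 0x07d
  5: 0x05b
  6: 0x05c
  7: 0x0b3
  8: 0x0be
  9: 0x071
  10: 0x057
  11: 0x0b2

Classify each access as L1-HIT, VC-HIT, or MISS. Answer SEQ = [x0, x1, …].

SEQ = [MISS, MISS, MISS, L1-HIT, MISS, L1-HIT, L1-HIT, VC-HIT, L1-HIT, VC-HIT, L1-HIT, VC-HIT]

0: 0x9d (blk 9, set 1) → MISS  vc=[]
1: 0xba (blk 11, set 3) → MISS  vc=[]
2: 0x5e (blk 5, set 1) → MISS  vc=[9]
3: 0x50 (blk 5, set 1) → L1-HIT  vc=[9]
4: 0x7d (blk 7, set 3) → MISS  vc=[9, 11]
5: 0x5b (blk 5, set 1) → L1-HIT  vc=[9, 11]
6: 0x5c (blk 5, set 1) → L1-HIT  vc=[9, 11]
7: 0xb3 (blk 11, set 3) → VC-HIT  vc=[9, 7]
8: 0xbe (blk 11, set 3) → L1-HIT  vc=[9, 7]
9: 0x71 (blk 7, set 3) → VC-HIT  vc=[9, 11]
10: 0x57 (blk 5, set 1) → L1-HIT  vc=[9, 11]
11: 0xb2 (blk 11, set 3) → VC-HIT  vc=[9, 7]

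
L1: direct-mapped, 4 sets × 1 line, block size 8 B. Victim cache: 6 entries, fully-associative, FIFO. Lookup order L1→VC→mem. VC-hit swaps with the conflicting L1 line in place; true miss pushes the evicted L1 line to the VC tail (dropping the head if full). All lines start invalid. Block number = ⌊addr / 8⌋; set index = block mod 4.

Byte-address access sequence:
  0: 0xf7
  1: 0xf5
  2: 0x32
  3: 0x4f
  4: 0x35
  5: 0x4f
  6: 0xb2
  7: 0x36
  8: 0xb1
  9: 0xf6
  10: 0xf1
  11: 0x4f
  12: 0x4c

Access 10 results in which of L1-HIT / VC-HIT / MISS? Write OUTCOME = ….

OUTCOME = L1-HIT

0: 0xf7 (blk 30, set 2) → MISS  vc=[]
1: 0xf5 (blk 30, set 2) → L1-HIT  vc=[]
2: 0x32 (blk 6, set 2) → MISS  vc=[30]
3: 0x4f (blk 9, set 1) → MISS  vc=[30]
4: 0x35 (blk 6, set 2) → L1-HIT  vc=[30]
5: 0x4f (blk 9, set 1) → L1-HIT  vc=[30]
6: 0xb2 (blk 22, set 2) → MISS  vc=[30, 6]
7: 0x36 (blk 6, set 2) → VC-HIT  vc=[30, 22]
8: 0xb1 (blk 22, set 2) → VC-HIT  vc=[30, 6]
9: 0xf6 (blk 30, set 2) → VC-HIT  vc=[22, 6]
10: 0xf1 (blk 30, set 2) → L1-HIT  vc=[22, 6]
11: 0x4f (blk 9, set 1) → L1-HIT  vc=[22, 6]
12: 0x4c (blk 9, set 1) → L1-HIT  vc=[22, 6]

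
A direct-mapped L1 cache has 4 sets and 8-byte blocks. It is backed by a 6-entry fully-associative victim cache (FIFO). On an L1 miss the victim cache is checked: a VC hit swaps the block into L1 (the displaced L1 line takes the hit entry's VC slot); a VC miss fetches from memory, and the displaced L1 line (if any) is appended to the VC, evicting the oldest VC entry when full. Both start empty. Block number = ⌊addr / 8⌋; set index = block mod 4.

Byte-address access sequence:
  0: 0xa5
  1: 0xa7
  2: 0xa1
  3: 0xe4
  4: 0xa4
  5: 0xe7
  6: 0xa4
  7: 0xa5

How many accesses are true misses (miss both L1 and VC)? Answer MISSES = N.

  [0] addr=0xa5 blk=20 s=0: MISS | VC []
  [1] addr=0xa7 blk=20 s=0: L1-HIT | VC []
  [2] addr=0xa1 blk=20 s=0: L1-HIT | VC []
  [3] addr=0xe4 blk=28 s=0: MISS | VC [20]
  [4] addr=0xa4 blk=20 s=0: VC-HIT | VC [28]
  [5] addr=0xe7 blk=28 s=0: VC-HIT | VC [20]
  [6] addr=0xa4 blk=20 s=0: VC-HIT | VC [28]
  [7] addr=0xa5 blk=20 s=0: L1-HIT | VC [28]

MISSES = 2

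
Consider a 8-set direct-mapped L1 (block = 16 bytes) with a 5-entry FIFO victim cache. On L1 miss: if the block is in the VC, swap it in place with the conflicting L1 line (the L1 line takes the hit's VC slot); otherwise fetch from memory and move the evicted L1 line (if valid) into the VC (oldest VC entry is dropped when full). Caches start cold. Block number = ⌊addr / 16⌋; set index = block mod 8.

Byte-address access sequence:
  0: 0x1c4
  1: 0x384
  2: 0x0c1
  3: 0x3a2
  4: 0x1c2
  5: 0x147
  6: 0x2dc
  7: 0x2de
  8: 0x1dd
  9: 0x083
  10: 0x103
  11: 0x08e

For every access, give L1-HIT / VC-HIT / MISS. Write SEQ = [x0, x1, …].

#0 0x1c4→b28/s4 MISS; vc=[]
#1 0x384→b56/s0 MISS; vc=[]
#2 0xc1→b12/s4 MISS; vc=[28]
#3 0x3a2→b58/s2 MISS; vc=[28]
#4 0x1c2→b28/s4 VC-HIT; vc=[12]
#5 0x147→b20/s4 MISS; vc=[12,28]
#6 0x2dc→b45/s5 MISS; vc=[12,28]
#7 0x2de→b45/s5 L1-HIT; vc=[12,28]
#8 0x1dd→b29/s5 MISS; vc=[12,28,45]
#9 0x83→b8/s0 MISS; vc=[12,28,45,56]
#10 0x103→b16/s0 MISS; vc=[12,28,45,56,8]
#11 0x8e→b8/s0 VC-HIT; vc=[12,28,45,56,16]

SEQ = [MISS, MISS, MISS, MISS, VC-HIT, MISS, MISS, L1-HIT, MISS, MISS, MISS, VC-HIT]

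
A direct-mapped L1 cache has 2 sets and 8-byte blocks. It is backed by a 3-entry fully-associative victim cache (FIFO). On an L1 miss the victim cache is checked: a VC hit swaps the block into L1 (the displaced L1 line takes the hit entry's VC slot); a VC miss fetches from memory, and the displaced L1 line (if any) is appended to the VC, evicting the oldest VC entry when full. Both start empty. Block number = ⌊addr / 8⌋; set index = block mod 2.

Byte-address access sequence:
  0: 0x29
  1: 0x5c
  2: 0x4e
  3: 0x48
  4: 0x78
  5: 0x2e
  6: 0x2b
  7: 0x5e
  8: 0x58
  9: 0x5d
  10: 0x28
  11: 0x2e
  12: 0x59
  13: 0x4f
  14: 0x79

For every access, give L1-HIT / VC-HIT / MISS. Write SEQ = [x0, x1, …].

  [0] addr=0x29 blk=5 s=1: MISS | VC []
  [1] addr=0x5c blk=11 s=1: MISS | VC [5]
  [2] addr=0x4e blk=9 s=1: MISS | VC [5, 11]
  [3] addr=0x48 blk=9 s=1: L1-HIT | VC [5, 11]
  [4] addr=0x78 blk=15 s=1: MISS | VC [5, 11, 9]
  [5] addr=0x2e blk=5 s=1: VC-HIT | VC [15, 11, 9]
  [6] addr=0x2b blk=5 s=1: L1-HIT | VC [15, 11, 9]
  [7] addr=0x5e blk=11 s=1: VC-HIT | VC [15, 5, 9]
  [8] addr=0x58 blk=11 s=1: L1-HIT | VC [15, 5, 9]
  [9] addr=0x5d blk=11 s=1: L1-HIT | VC [15, 5, 9]
  [10] addr=0x28 blk=5 s=1: VC-HIT | VC [15, 11, 9]
  [11] addr=0x2e blk=5 s=1: L1-HIT | VC [15, 11, 9]
  [12] addr=0x59 blk=11 s=1: VC-HIT | VC [15, 5, 9]
  [13] addr=0x4f blk=9 s=1: VC-HIT | VC [15, 5, 11]
  [14] addr=0x79 blk=15 s=1: VC-HIT | VC [9, 5, 11]

SEQ = [MISS, MISS, MISS, L1-HIT, MISS, VC-HIT, L1-HIT, VC-HIT, L1-HIT, L1-HIT, VC-HIT, L1-HIT, VC-HIT, VC-HIT, VC-HIT]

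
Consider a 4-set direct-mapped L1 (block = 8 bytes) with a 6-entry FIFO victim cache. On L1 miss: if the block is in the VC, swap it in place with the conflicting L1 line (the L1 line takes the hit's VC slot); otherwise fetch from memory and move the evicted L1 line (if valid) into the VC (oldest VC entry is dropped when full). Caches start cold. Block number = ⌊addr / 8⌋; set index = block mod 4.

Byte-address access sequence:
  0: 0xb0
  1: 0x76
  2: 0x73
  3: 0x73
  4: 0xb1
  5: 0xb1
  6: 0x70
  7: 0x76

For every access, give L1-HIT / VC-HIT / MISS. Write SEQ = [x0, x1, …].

#0 0xb0→b22/s2 MISS; vc=[]
#1 0x76→b14/s2 MISS; vc=[22]
#2 0x73→b14/s2 L1-HIT; vc=[22]
#3 0x73→b14/s2 L1-HIT; vc=[22]
#4 0xb1→b22/s2 VC-HIT; vc=[14]
#5 0xb1→b22/s2 L1-HIT; vc=[14]
#6 0x70→b14/s2 VC-HIT; vc=[22]
#7 0x76→b14/s2 L1-HIT; vc=[22]

SEQ = [MISS, MISS, L1-HIT, L1-HIT, VC-HIT, L1-HIT, VC-HIT, L1-HIT]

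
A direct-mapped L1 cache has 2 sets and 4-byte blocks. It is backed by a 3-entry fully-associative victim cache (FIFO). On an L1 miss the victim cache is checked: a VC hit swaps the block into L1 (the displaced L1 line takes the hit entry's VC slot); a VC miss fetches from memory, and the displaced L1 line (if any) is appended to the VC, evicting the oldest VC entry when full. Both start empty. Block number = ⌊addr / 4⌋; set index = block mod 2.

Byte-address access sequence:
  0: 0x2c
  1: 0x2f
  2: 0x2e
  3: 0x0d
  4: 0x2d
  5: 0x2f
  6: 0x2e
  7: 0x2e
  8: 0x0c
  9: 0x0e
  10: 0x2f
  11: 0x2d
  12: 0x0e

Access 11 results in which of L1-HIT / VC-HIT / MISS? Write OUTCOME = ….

OUTCOME = L1-HIT

#0 0x2c→b11/s1 MISS; vc=[]
#1 0x2f→b11/s1 L1-HIT; vc=[]
#2 0x2e→b11/s1 L1-HIT; vc=[]
#3 0xd→b3/s1 MISS; vc=[11]
#4 0x2d→b11/s1 VC-HIT; vc=[3]
#5 0x2f→b11/s1 L1-HIT; vc=[3]
#6 0x2e→b11/s1 L1-HIT; vc=[3]
#7 0x2e→b11/s1 L1-HIT; vc=[3]
#8 0xc→b3/s1 VC-HIT; vc=[11]
#9 0xe→b3/s1 L1-HIT; vc=[11]
#10 0x2f→b11/s1 VC-HIT; vc=[3]
#11 0x2d→b11/s1 L1-HIT; vc=[3]
#12 0xe→b3/s1 VC-HIT; vc=[11]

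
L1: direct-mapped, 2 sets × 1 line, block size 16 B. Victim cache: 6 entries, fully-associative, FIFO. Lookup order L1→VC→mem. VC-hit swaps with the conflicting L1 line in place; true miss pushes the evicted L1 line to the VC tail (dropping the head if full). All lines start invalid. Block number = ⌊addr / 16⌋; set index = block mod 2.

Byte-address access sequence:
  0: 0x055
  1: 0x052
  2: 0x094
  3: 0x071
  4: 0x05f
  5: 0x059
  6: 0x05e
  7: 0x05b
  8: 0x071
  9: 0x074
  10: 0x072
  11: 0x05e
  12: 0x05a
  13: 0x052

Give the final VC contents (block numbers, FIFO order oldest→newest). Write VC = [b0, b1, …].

#0 0x55→b5/s1 MISS; vc=[]
#1 0x52→b5/s1 L1-HIT; vc=[]
#2 0x94→b9/s1 MISS; vc=[5]
#3 0x71→b7/s1 MISS; vc=[5,9]
#4 0x5f→b5/s1 VC-HIT; vc=[7,9]
#5 0x59→b5/s1 L1-HIT; vc=[7,9]
#6 0x5e→b5/s1 L1-HIT; vc=[7,9]
#7 0x5b→b5/s1 L1-HIT; vc=[7,9]
#8 0x71→b7/s1 VC-HIT; vc=[5,9]
#9 0x74→b7/s1 L1-HIT; vc=[5,9]
#10 0x72→b7/s1 L1-HIT; vc=[5,9]
#11 0x5e→b5/s1 VC-HIT; vc=[7,9]
#12 0x5a→b5/s1 L1-HIT; vc=[7,9]
#13 0x52→b5/s1 L1-HIT; vc=[7,9]

VC = [7, 9]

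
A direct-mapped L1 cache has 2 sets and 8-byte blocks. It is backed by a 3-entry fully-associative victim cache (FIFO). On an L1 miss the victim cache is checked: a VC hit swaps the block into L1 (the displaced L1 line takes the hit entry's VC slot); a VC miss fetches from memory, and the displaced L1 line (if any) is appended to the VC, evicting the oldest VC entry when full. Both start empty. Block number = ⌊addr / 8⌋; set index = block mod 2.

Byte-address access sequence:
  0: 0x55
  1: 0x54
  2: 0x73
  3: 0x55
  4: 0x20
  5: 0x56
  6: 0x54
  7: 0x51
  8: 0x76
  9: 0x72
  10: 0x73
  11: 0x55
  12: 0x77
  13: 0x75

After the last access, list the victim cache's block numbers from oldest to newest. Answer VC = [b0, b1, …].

#0 0x55→b10/s0 MISS; vc=[]
#1 0x54→b10/s0 L1-HIT; vc=[]
#2 0x73→b14/s0 MISS; vc=[10]
#3 0x55→b10/s0 VC-HIT; vc=[14]
#4 0x20→b4/s0 MISS; vc=[14,10]
#5 0x56→b10/s0 VC-HIT; vc=[14,4]
#6 0x54→b10/s0 L1-HIT; vc=[14,4]
#7 0x51→b10/s0 L1-HIT; vc=[14,4]
#8 0x76→b14/s0 VC-HIT; vc=[10,4]
#9 0x72→b14/s0 L1-HIT; vc=[10,4]
#10 0x73→b14/s0 L1-HIT; vc=[10,4]
#11 0x55→b10/s0 VC-HIT; vc=[14,4]
#12 0x77→b14/s0 VC-HIT; vc=[10,4]
#13 0x75→b14/s0 L1-HIT; vc=[10,4]

VC = [10, 4]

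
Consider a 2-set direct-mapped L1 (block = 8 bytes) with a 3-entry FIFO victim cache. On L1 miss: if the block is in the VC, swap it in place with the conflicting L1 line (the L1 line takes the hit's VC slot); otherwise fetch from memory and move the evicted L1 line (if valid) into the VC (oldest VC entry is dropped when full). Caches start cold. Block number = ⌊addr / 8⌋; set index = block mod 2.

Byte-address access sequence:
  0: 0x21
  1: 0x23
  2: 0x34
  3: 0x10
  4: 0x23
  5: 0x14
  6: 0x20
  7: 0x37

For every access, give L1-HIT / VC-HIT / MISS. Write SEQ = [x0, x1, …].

#0 0x21→b4/s0 MISS; vc=[]
#1 0x23→b4/s0 L1-HIT; vc=[]
#2 0x34→b6/s0 MISS; vc=[4]
#3 0x10→b2/s0 MISS; vc=[4,6]
#4 0x23→b4/s0 VC-HIT; vc=[2,6]
#5 0x14→b2/s0 VC-HIT; vc=[4,6]
#6 0x20→b4/s0 VC-HIT; vc=[2,6]
#7 0x37→b6/s0 VC-HIT; vc=[2,4]

SEQ = [MISS, L1-HIT, MISS, MISS, VC-HIT, VC-HIT, VC-HIT, VC-HIT]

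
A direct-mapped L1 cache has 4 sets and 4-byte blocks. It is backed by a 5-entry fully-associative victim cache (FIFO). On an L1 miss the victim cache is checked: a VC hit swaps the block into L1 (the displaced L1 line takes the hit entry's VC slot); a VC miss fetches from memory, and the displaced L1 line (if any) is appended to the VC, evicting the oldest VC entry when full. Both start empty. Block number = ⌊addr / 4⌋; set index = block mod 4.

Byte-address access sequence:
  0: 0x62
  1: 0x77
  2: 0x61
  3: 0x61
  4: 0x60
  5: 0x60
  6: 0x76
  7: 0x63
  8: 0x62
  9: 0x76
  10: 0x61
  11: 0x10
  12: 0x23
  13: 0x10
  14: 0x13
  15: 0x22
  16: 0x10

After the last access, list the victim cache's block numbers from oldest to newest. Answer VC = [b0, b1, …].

VC = [24, 8]

  [0] addr=0x62 blk=24 s=0: MISS | VC []
  [1] addr=0x77 blk=29 s=1: MISS | VC []
  [2] addr=0x61 blk=24 s=0: L1-HIT | VC []
  [3] addr=0x61 blk=24 s=0: L1-HIT | VC []
  [4] addr=0x60 blk=24 s=0: L1-HIT | VC []
  [5] addr=0x60 blk=24 s=0: L1-HIT | VC []
  [6] addr=0x76 blk=29 s=1: L1-HIT | VC []
  [7] addr=0x63 blk=24 s=0: L1-HIT | VC []
  [8] addr=0x62 blk=24 s=0: L1-HIT | VC []
  [9] addr=0x76 blk=29 s=1: L1-HIT | VC []
  [10] addr=0x61 blk=24 s=0: L1-HIT | VC []
  [11] addr=0x10 blk=4 s=0: MISS | VC [24]
  [12] addr=0x23 blk=8 s=0: MISS | VC [24, 4]
  [13] addr=0x10 blk=4 s=0: VC-HIT | VC [24, 8]
  [14] addr=0x13 blk=4 s=0: L1-HIT | VC [24, 8]
  [15] addr=0x22 blk=8 s=0: VC-HIT | VC [24, 4]
  [16] addr=0x10 blk=4 s=0: VC-HIT | VC [24, 8]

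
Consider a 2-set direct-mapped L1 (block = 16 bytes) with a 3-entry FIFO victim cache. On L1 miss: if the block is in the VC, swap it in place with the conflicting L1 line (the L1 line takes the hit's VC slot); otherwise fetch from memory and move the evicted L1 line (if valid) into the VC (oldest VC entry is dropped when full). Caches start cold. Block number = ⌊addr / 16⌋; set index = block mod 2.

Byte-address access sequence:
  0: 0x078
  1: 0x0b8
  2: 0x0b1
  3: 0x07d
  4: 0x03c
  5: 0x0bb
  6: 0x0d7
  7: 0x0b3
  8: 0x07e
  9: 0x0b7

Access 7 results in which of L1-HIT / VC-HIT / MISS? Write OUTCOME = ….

0: 0x78 (blk 7, set 1) → MISS  vc=[]
1: 0xb8 (blk 11, set 1) → MISS  vc=[7]
2: 0xb1 (blk 11, set 1) → L1-HIT  vc=[7]
3: 0x7d (blk 7, set 1) → VC-HIT  vc=[11]
4: 0x3c (blk 3, set 1) → MISS  vc=[11, 7]
5: 0xbb (blk 11, set 1) → VC-HIT  vc=[3, 7]
6: 0xd7 (blk 13, set 1) → MISS  vc=[3, 7, 11]
7: 0xb3 (blk 11, set 1) → VC-HIT  vc=[3, 7, 13]
8: 0x7e (blk 7, set 1) → VC-HIT  vc=[3, 11, 13]
9: 0xb7 (blk 11, set 1) → VC-HIT  vc=[3, 7, 13]

OUTCOME = VC-HIT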